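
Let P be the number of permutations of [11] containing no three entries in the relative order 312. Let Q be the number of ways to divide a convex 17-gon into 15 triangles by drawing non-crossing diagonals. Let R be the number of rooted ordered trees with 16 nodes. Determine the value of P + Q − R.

For any fixed pattern of length 3, the pattern-avoiding permutations of [11] number C_11. So P = C_11 = 58786.
The number of triangulations of a 17-gon is the Catalan number C_15 (index = sides − 2). So Q = C_15 = 9694845.
Rooted ordered (plane) trees on m nodes have m−1 edges and are counted by C_{m−1}; m = 16 gives C_15. So R = C_15 = 9694845.
P + Q − R = 58786 + 9694845 − 9694845 = 58786.

58786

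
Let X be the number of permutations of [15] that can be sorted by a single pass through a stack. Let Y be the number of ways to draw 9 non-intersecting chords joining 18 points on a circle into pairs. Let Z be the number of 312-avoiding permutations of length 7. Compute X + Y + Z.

Stack-sortable permutations are exactly the 231-avoiding ones, counted by C_n; here n = 15. So X = C_15 = 9694845.
Pairing 18 circle points by 9 non-crossing chords gives C_9 matchings. So Y = C_9 = 4862.
Permutations of [n] avoiding any single length-3 pattern are counted by C_n; here n = 7. So Z = C_7 = 429.
X + Y + Z = 9694845 + 4862 + 429 = 9700136.

9700136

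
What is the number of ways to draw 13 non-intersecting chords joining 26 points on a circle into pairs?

742900

Non-crossing perfect matchings of 2n points on a circle are counted by C_n; with 26 points, n = 13.
C_13 = 742900.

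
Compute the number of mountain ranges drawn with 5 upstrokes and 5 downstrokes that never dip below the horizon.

Dyck paths of semilength n (length 2n) are counted by C_n; here n = 5.
C_5 = C(10,5)/6 = 252/6 = 42.

42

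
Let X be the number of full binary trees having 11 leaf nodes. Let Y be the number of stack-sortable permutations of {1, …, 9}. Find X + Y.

Full binary trees with 11 leaves have 11−1 = 10 internal nodes, so there are C_10 of them. So X = C_10 = 16796.
Stack-sortable permutations are exactly the 231-avoiding ones, counted by C_n; here n = 9. So Y = C_9 = 4862.
X + Y = 16796 + 4862 = 21658.

21658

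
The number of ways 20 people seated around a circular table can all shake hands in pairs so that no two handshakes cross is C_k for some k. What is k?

10

With 20 = 2·10 people, non-crossing handshake pairings are non-crossing perfect matchings on a circle, counted by C_10.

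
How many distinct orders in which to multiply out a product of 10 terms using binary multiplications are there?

Bracketing 10 factors into binary products is counted by C_{10−1} = C_9.
C_9 = C(18,9)/10 = 48620/10 = 4862.

4862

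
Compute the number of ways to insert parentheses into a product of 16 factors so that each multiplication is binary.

9694845

Parenthesizations of m factors correspond to full binary trees with m leaves, counted by C_{m−1}; m = 16 gives C_15.
C_15 = C(30,15)/16 = 155117520/16 = 9694845.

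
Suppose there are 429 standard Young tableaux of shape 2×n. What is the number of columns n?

7

Standard Young tableaux of shape 2×n are counted by C_n. Since C_7 = 429, the index is 7.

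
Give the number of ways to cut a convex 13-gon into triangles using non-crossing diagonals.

58786

Triangulations of a convex m-gon are counted by C_{m−2}; with m = 13 this is C_11.
C_11 = C_10 · 2(2·10+1)/(10+2) = 16796 · 42/12 = 58786.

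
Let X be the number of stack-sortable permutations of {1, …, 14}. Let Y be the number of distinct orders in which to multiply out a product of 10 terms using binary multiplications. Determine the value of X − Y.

Stack-sortable permutations are exactly the 231-avoiding ones, counted by C_n; here n = 14. So X = C_14 = 2674440.
Ways to associate a product of 10 factors correspond to binary trees on 10 leaves, so the count is C_9. So Y = C_9 = 4862.
X − Y = 2674440 − 4862 = 2669578.

2669578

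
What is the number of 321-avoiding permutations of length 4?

14

Permutations of [n] avoiding any single length-3 pattern are counted by C_n; here n = 4.
C_4 = 14.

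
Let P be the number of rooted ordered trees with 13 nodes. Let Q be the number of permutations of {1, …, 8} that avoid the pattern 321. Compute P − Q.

206582

Rooted ordered (plane) trees on m nodes have m−1 edges and are counted by C_{m−1}; m = 13 gives C_12. So P = C_12 = 208012.
For any fixed pattern of length 3, the pattern-avoiding permutations of [8] number C_8. So Q = C_8 = 1430.
P − Q = 208012 − 1430 = 206582.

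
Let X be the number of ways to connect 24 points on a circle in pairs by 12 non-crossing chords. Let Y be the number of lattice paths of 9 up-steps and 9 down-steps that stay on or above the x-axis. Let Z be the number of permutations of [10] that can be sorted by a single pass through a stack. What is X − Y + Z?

219946

Pairing 24 circle points by 12 non-crossing chords gives C_12 matchings. So X = C_12 = 208012.
Dyck paths of semilength n (length 2n) are counted by C_n; here n = 9. So Y = C_9 = 4862.
Stack-sortable permutations are exactly the 231-avoiding ones, counted by C_n; here n = 10. So Z = C_10 = 16796.
X − Y + Z = 208012 − 4862 + 16796 = 219946.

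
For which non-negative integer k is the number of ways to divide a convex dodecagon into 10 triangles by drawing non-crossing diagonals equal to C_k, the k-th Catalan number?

10

A convex 12-gon is triangulated into 10 triangles, and the number of such triangulations is the Catalan number C_{12−2} = C_10.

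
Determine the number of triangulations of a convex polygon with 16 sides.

Triangulations of a convex m-gon are counted by C_{m−2}; with m = 16 this is C_14.
C_14 = C(28,14)/15 = 40116600/15 = 2674440.

2674440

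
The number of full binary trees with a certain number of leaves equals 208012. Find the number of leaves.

13

Full binary trees with L leaves are counted by C_{L−1}; 208012 = C_12.
So the index is 12, and the number of leaves is 12 + 1 = 13.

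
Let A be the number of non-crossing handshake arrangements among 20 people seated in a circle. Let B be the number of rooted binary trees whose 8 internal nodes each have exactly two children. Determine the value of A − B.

15366

With 20 = 2·10 people, non-crossing handshake pairings are non-crossing perfect matchings on a circle, counted by C_10. So A = C_10 = 16796.
Full binary trees with n internal nodes are counted by C_n; here n = 8. So B = C_8 = 1430.
A − B = 16796 − 1430 = 15366.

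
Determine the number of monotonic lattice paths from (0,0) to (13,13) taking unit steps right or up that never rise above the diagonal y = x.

Monotone paths in an n×n grid that stay weakly below the diagonal are counted by C_n; here n = 13.
C_13 = C_12 · 2(2·12+1)/(12+2) = 208012 · 50/14 = 742900.

742900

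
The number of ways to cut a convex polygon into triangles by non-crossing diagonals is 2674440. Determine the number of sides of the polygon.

16

Triangulations of a convex m-gon are counted by C_{m−2}. The Catalan number equal to 2674440 is C_14.
So m − 2 = 14, giving m = 16 sides.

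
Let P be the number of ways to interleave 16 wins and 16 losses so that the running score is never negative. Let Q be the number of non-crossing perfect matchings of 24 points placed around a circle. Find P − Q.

Reading a vote for the leader as '(' and for the other as ')' turns such a sequence into a balanced string of 16 pairs, so the count is C_16. So P = C_16 = 35357670.
Non-crossing perfect matchings of 2n points on a circle are counted by C_n; with 24 points, n = 12. So Q = C_12 = 208012.
P − Q = 35357670 − 208012 = 35149658.

35149658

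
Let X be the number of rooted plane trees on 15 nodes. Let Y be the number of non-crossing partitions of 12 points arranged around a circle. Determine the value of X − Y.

Rooted ordered (plane) trees on m nodes have m−1 edges and are counted by C_{m−1}; m = 15 gives C_14. So X = C_14 = 2674440.
The non-crossing partitions of [12] form a lattice of size C_12. So Y = C_12 = 208012.
X − Y = 2674440 − 208012 = 2466428.

2466428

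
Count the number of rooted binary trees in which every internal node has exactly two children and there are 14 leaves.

742900

A full binary tree with L leaves has L−1 internal nodes and is counted by C_{L−1}; L = 14 gives C_13.
C_13 = C_12 · 2(2·12+1)/(12+2) = 208012 · 50/14 = 742900.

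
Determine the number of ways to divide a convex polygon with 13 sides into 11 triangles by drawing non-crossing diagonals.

58786

Triangulations of a convex m-gon are counted by C_{m−2}; with m = 13 this is C_11.
C_11 = C(22,11)/12 = 705432/12 = 58786.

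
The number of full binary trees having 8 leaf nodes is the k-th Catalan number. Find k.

7

A full binary tree with L leaves has L−1 internal nodes and is counted by C_{L−1}; L = 8 gives C_7.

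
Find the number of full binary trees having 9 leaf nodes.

A full binary tree with L leaves has L−1 internal nodes and is counted by C_{L−1}; L = 9 gives C_8.
C_8 = C(16,8)/9 = 12870/9 = 1430.

1430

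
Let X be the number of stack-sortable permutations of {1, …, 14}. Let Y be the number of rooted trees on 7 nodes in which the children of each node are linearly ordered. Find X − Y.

2674308

Stack-sortable permutations are exactly the 231-avoiding ones, counted by C_n; here n = 14. So X = C_14 = 2674440.
Rooted ordered (plane) trees on m nodes have m−1 edges and are counted by C_{m−1}; m = 7 gives C_6. So Y = C_6 = 132.
X − Y = 2674440 − 132 = 2674308.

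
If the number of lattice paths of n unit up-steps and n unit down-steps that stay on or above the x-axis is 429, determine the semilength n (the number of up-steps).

7

Dyck paths of semilength n are counted by C_n, and C_7 = 429.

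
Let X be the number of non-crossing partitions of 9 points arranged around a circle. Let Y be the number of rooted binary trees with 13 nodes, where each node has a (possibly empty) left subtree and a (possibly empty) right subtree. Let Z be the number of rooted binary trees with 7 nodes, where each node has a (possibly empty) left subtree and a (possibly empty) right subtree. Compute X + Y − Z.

747333

The non-crossing partitions of [9] form a lattice of size C_9. So X = C_9 = 4862.
Binary trees (left/right distinguished) on n nodes are counted by C_n; here n = 13. So Y = C_13 = 742900.
Binary trees (left/right distinguished) on n nodes are counted by C_n; here n = 7. So Z = C_7 = 429.
X + Y − Z = 4862 + 742900 − 429 = 747333.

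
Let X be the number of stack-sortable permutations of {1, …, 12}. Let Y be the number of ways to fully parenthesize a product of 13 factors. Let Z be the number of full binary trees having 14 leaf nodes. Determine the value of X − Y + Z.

742900

By Knuth's characterisation, the stack-sortable permutations of length 12 are the 231-avoiders, numbering C_12. So X = C_12 = 208012.
Ways to associate a product of 13 factors correspond to binary trees on 13 leaves, so the count is C_12. So Y = C_12 = 208012.
A full binary tree with L leaves has L−1 internal nodes and is counted by C_{L−1}; L = 14 gives C_13. So Z = C_13 = 742900.
X − Y + Z = 208012 − 208012 + 742900 = 742900.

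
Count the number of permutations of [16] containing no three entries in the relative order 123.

35357670

For any fixed pattern of length 3, the pattern-avoiding permutations of [16] number C_16.
C_16 = C(32,16)/17 = 601080390/17 = 35357670.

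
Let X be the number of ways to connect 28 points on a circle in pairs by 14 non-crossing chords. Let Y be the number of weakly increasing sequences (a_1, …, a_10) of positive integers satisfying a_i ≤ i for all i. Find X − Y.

2657644

Non-crossing perfect matchings of 2n points on a circle are counted by C_n; with 28 points, n = 14. So X = C_14 = 2674440.
Weakly increasing sequences with a_i ≤ i biject with Dyck paths of semilength 10, so there are C_10. So Y = C_10 = 16796.
X − Y = 2674440 − 16796 = 2657644.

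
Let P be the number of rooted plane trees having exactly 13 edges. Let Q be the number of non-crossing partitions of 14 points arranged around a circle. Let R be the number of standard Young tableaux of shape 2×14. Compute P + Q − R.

Rooted ordered trees with n edges are counted by C_n; here n = 13. So P = C_13 = 742900.
The non-crossing partitions of [14] form a lattice of size C_14. So Q = C_14 = 2674440.
Standard Young tableaux of shape 2×n are counted by C_n; here n = 14. So R = C_14 = 2674440.
P + Q − R = 742900 + 2674440 − 2674440 = 742900.

742900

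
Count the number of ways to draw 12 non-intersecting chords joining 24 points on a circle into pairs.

Pairing 24 circle points by 12 non-crossing chords gives C_12 matchings.
C_12 = C_11 · 2(2·11+1)/(11+2) = 58786 · 46/13 = 208012.

208012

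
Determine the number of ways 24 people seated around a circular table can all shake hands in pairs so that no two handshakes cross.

Non-crossing handshake pairings of 2n people are counted by C_n; 24 people gives n = 12.
C_12 = C(24,12)/13 = 2704156/13 = 208012.

208012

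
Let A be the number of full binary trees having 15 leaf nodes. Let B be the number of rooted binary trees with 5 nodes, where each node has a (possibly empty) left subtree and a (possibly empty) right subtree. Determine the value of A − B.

2674398

Full binary trees with 15 leaves have 15−1 = 14 internal nodes, so there are C_14 of them. So A = C_14 = 2674440.
Rooted binary trees with 5 nodes (each child slot possibly empty) number C_5. So B = C_5 = 42.
A − B = 2674440 − 42 = 2674398.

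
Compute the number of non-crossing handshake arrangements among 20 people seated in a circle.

With 20 = 2·10 people, non-crossing handshake pairings are non-crossing perfect matchings on a circle, counted by C_10.
C_10 = C(20,10)/11 = 184756/11 = 16796.

16796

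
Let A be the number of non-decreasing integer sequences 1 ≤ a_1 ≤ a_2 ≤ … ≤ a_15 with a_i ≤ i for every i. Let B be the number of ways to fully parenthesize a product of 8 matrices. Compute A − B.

9694416

Such sub-staircase sequences of length n are counted by C_n; here n = 15. So A = C_15 = 9694845.
Parenthesizations of m factors correspond to full binary trees with m leaves, counted by C_{m−1}; m = 8 gives C_7. So B = C_7 = 429.
A − B = 9694845 − 429 = 9694416.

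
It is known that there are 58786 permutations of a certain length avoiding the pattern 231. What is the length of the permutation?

Permutations of [n] avoiding a fixed length-3 pattern are counted by C_n; 58786 = C_11.

11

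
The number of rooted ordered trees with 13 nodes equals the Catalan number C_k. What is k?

A rooted plane tree on 13 nodes has 12 edges, and such trees are counted by C_12.

12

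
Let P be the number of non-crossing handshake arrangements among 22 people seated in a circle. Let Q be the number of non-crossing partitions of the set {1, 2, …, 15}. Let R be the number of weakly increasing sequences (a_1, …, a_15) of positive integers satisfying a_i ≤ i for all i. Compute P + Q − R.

Non-crossing handshake pairings of 2n people are counted by C_n; 22 people gives n = 11. So P = C_11 = 58786.
The non-crossing partitions of [15] form a lattice of size C_15. So Q = C_15 = 9694845.
Weakly increasing sequences with a_i ≤ i biject with Dyck paths of semilength 15, so there are C_15. So R = C_15 = 9694845.
P + Q − R = 58786 + 9694845 − 9694845 = 58786.

58786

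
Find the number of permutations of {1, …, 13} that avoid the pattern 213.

742900

Permutations of [n] avoiding any single length-3 pattern are counted by C_n; here n = 13.
C_13 = C(26,13)/14 = 10400600/14 = 742900.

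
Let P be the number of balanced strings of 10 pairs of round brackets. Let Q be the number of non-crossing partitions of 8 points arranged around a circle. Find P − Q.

15366

With 10 pairs the number of balanced bracket strings is the Catalan number C_10. So P = C_10 = 16796.
Non-crossing partitions of an n-element set are counted by C_n; here n = 8. So Q = C_8 = 1430.
P − Q = 16796 − 1430 = 15366.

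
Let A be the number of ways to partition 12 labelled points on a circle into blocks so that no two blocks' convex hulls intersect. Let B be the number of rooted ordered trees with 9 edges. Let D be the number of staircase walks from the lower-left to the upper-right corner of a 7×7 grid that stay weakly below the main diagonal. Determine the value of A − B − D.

The non-crossing partitions of [12] form a lattice of size C_12. So A = C_12 = 208012.
Rooted ordered trees with n edges are counted by C_n; here n = 9. So B = C_9 = 4862.
Sub-diagonal monotone paths from (0,0) to (7,7) biject with Dyck paths of semilength 7, giving C_7. So D = C_7 = 429.
A − B − D = 208012 − 4862 − 429 = 202721.

202721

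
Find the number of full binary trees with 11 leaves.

16796

A full binary tree with L leaves has L−1 internal nodes and is counted by C_{L−1}; L = 11 gives C_10.
C_10 = C_9 · 2(2·9+1)/(9+2) = 4862 · 38/11 = 16796.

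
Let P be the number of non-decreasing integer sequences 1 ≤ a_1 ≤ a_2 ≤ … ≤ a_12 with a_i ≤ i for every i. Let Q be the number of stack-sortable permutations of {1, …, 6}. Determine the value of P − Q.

Such sub-staircase sequences of length n are counted by C_n; here n = 12. So P = C_12 = 208012.
By Knuth's characterisation, the stack-sortable permutations of length 6 are the 231-avoiders, numbering C_6. So Q = C_6 = 132.
P − Q = 208012 − 132 = 207880.

207880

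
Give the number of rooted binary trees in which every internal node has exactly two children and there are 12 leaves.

58786

Full binary trees with 12 leaves have 12−1 = 11 internal nodes, so there are C_11 of them.
C_11 = C(22,11)/12 = 705432/12 = 58786.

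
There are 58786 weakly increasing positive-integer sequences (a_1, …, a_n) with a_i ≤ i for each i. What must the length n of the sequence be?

Such sub-staircase sequences of length n are counted by C_n. Since C_11 = 58786, the index is 11.

11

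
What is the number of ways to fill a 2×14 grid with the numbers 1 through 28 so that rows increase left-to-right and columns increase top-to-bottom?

2674440

By the hook-length formula (or a Dyck-path bijection), SYT of shape 2×14 number C_14.
C_14 = C(28,14)/15 = 40116600/15 = 2674440.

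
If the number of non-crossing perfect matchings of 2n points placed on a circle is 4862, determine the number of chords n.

9

Non-crossing pairings of 2n points on a circle are counted by C_n. Since C_9 = 4862, the index is 9.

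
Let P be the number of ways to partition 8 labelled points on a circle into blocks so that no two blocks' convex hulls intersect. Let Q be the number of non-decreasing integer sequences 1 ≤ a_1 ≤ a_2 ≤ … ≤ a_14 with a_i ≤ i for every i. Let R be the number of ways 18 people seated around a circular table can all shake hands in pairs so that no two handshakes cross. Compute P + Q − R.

Non-crossing partitions of an n-element set are counted by C_n; here n = 8. So P = C_8 = 1430.
Such sub-staircase sequences of length n are counted by C_n; here n = 14. So Q = C_14 = 2674440.
Non-crossing handshake pairings of 2n people are counted by C_n; 18 people gives n = 9. So R = C_9 = 4862.
P + Q − R = 1430 + 2674440 − 4862 = 2671008.

2671008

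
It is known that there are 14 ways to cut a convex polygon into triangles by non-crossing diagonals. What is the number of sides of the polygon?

6

Triangulations of a convex m-gon are counted by C_{m−2}, and C_4 = 14.
So m − 2 = 4, giving m = 6 sides.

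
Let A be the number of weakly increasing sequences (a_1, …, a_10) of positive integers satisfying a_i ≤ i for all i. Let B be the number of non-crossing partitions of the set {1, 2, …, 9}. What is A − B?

11934

Such sub-staircase sequences of length n are counted by C_n; here n = 10. So A = C_10 = 16796.
Non-crossing partitions of an n-element set are counted by C_n; here n = 9. So B = C_9 = 4862.
A − B = 16796 − 4862 = 11934.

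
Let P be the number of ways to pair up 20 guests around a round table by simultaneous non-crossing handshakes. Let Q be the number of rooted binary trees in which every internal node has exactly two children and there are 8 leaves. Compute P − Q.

With 20 = 2·10 people, non-crossing handshake pairings are non-crossing perfect matchings on a circle, counted by C_10. So P = C_10 = 16796.
Full binary trees with 8 leaves have 8−1 = 7 internal nodes, so there are C_7 of them. So Q = C_7 = 429.
P − Q = 16796 − 429 = 16367.

16367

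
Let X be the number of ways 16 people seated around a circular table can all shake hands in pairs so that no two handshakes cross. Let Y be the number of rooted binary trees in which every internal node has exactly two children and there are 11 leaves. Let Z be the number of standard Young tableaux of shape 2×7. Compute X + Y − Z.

17797

With 16 = 2·8 people, non-crossing handshake pairings are non-crossing perfect matchings on a circle, counted by C_8. So X = C_8 = 1430.
A full binary tree with L leaves has L−1 internal nodes and is counted by C_{L−1}; L = 11 gives C_10. So Y = C_10 = 16796.
By the hook-length formula (or a Dyck-path bijection), SYT of shape 2×7 number C_7. So Z = C_7 = 429.
X + Y − Z = 1430 + 16796 − 429 = 17797.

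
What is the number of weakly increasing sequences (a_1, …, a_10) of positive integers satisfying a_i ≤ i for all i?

16796

Weakly increasing sequences with a_i ≤ i biject with Dyck paths of semilength 10, so there are C_10.
C_10 = C(20,10)/11 = 184756/11 = 16796.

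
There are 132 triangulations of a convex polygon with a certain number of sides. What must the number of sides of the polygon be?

Triangulations of a convex m-gon are counted by C_{m−2}. The Catalan number equal to 132 is C_6.
So m − 2 = 6, giving m = 8 sides.

8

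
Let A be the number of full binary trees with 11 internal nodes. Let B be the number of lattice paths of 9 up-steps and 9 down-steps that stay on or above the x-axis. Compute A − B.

53924

Full binary trees with n internal nodes are counted by C_n; here n = 11. So A = C_11 = 58786.
A Dyck path with 9 up-steps and 9 down-steps has semilength 9, so there are C_9 of them. So B = C_9 = 4862.
A − B = 58786 − 4862 = 53924.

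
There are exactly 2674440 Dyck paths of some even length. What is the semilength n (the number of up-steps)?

14

Dyck paths of semilength n are counted by C_n. Since C_14 = 2674440, the index is 14.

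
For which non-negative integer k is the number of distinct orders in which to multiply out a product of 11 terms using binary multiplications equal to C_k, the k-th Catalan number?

Bracketing 11 factors into binary products is counted by C_{11−1} = C_10.

10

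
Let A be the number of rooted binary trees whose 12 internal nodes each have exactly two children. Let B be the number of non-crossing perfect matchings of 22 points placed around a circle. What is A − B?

The number of full binary trees on 12 internal nodes is the Catalan number C_12. So A = C_12 = 208012.
Non-crossing perfect matchings of 2n points on a circle are counted by C_n; with 22 points, n = 11. So B = C_11 = 58786.
A − B = 208012 − 58786 = 149226.

149226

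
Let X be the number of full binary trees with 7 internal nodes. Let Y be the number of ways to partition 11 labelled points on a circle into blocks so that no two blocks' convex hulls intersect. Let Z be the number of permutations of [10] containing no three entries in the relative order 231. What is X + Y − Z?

Full binary trees with n internal nodes are counted by C_n; here n = 7. So X = C_7 = 429.
Non-crossing partitions of an n-element set are counted by C_n; here n = 11. So Y = C_11 = 58786.
For any fixed pattern of length 3, the pattern-avoiding permutations of [10] number C_10. So Z = C_10 = 16796.
X + Y − Z = 429 + 58786 − 16796 = 42419.

42419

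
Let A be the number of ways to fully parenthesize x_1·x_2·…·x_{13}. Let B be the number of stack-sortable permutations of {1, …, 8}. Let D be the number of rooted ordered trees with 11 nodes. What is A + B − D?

Ways to associate a product of 13 factors correspond to binary trees on 13 leaves, so the count is C_12. So A = C_12 = 208012.
Stack-sortable permutations are exactly the 231-avoiding ones, counted by C_n; here n = 8. So B = C_8 = 1430.
Rooted ordered (plane) trees on m nodes have m−1 edges and are counted by C_{m−1}; m = 11 gives C_10. So D = C_10 = 16796.
A + B − D = 208012 + 1430 − 16796 = 192646.

192646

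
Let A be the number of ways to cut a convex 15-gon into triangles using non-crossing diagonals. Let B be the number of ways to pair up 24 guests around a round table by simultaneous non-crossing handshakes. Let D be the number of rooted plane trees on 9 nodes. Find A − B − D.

533458

The number of triangulations of a 15-gon is the Catalan number C_13 (index = sides − 2). So A = C_13 = 742900.
With 24 = 2·12 people, non-crossing handshake pairings are non-crossing perfect matchings on a circle, counted by C_12. So B = C_12 = 208012.
A rooted plane tree on 9 nodes has 8 edges, and such trees are counted by C_8. So D = C_8 = 1430.
A − B − D = 742900 − 208012 − 1430 = 533458.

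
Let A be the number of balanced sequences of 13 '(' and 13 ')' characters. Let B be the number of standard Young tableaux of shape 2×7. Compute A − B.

A balanced arrangement of 13 bracket pairs is a Dyck word of semilength 13, so the count is C_13. So A = C_13 = 742900.
By the hook-length formula (or a Dyck-path bijection), SYT of shape 2×7 number C_7. So B = C_7 = 429.
A − B = 742900 − 429 = 742471.

742471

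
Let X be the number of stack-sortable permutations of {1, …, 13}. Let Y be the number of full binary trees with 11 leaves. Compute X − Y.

726104

By Knuth's characterisation, the stack-sortable permutations of length 13 are the 231-avoiders, numbering C_13. So X = C_13 = 742900.
A full binary tree with L leaves has L−1 internal nodes and is counted by C_{L−1}; L = 11 gives C_10. So Y = C_10 = 16796.
X − Y = 742900 − 16796 = 726104.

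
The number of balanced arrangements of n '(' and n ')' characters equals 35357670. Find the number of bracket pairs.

16

Balanced strings of n bracket-pairs are counted by C_n. The Catalan number equal to 35357670 is C_16.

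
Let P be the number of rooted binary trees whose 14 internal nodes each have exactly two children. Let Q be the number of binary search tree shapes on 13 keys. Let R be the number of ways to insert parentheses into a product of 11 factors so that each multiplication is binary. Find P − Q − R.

The number of full binary trees on 14 internal nodes is the Catalan number C_14. So P = C_14 = 2674440.
Binary trees (left/right distinguished) on n nodes are counted by C_n; here n = 13. So Q = C_13 = 742900.
Bracketing 11 factors into binary products is counted by C_{11−1} = C_10. So R = C_10 = 16796.
P − Q − R = 2674440 − 742900 − 16796 = 1914744.

1914744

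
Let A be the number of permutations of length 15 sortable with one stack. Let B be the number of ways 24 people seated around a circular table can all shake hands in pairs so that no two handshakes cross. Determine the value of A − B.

9486833

By Knuth's characterisation, the stack-sortable permutations of length 15 are the 231-avoiders, numbering C_15. So A = C_15 = 9694845.
Non-crossing handshake pairings of 2n people are counted by C_n; 24 people gives n = 12. So B = C_12 = 208012.
A − B = 9694845 − 208012 = 9486833.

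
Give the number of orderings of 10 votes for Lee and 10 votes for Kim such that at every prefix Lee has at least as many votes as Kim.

Reading a vote for the leader as '(' and for the other as ')' turns such a sequence into a balanced string of 10 pairs, so the count is C_10.
C_10 = C_9 · 2(2·9+1)/(9+2) = 4862 · 38/11 = 16796.

16796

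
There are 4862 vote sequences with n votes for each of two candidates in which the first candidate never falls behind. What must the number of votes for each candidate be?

Such ballot sequences with n votes each are counted by C_n, and C_9 = 4862.

9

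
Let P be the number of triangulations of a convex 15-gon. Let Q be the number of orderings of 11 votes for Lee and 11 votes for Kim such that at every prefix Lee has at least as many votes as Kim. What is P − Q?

684114

Triangulations of a convex m-gon are counted by C_{m−2}; with m = 15 this is C_13. So P = C_13 = 742900.
Reading a vote for the leader as '(' and for the other as ')' turns such a sequence into a balanced string of 11 pairs, so the count is C_11. So Q = C_11 = 58786.
P − Q = 742900 − 58786 = 684114.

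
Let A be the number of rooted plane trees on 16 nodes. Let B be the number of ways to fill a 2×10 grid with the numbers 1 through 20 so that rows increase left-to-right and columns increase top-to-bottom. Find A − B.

9678049

A rooted plane tree on 16 nodes has 15 edges, and such trees are counted by C_15. So A = C_15 = 9694845.
Standard Young tableaux of shape 2×n are counted by C_n; here n = 10. So B = C_10 = 16796.
A − B = 9694845 − 16796 = 9678049.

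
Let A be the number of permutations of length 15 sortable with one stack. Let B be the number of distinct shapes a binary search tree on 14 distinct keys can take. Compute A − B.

7020405

By Knuth's characterisation, the stack-sortable permutations of length 15 are the 231-avoiders, numbering C_15. So A = C_15 = 9694845.
Binary trees (left/right distinguished) on n nodes are counted by C_n; here n = 14. So B = C_14 = 2674440.
A − B = 9694845 − 2674440 = 7020405.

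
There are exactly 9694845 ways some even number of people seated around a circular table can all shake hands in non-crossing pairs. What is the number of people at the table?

30

Non-crossing handshake pairings of 2n people are counted by C_n; 9694845 = C_15.
So n = 15, and there are 2n = 30 people.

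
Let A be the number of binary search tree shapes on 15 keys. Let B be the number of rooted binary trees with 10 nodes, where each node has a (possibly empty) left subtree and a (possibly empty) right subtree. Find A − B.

9678049

Rooted binary trees with 15 nodes (each child slot possibly empty) number C_15. So A = C_15 = 9694845.
There are C_n binary search tree shapes on n keys; with n = 10 that is C_10. So B = C_10 = 16796.
A − B = 9694845 − 16796 = 9678049.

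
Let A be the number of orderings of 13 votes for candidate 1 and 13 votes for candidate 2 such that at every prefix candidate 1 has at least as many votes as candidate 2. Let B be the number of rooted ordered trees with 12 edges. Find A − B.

534888

Reading a vote for the leader as '(' and for the other as ')' turns such a sequence into a balanced string of 13 pairs, so the count is C_13. So A = C_13 = 742900.
Rooted ordered trees with n edges are counted by C_n; here n = 12. So B = C_12 = 208012.
A − B = 742900 − 208012 = 534888.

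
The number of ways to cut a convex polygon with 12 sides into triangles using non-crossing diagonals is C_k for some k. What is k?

10

The number of triangulations of a 12-gon is the Catalan number C_10 (index = sides − 2).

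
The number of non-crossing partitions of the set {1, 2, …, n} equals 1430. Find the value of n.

8

Non-crossing partitions of [n] are counted by C_n; 1430 = C_8.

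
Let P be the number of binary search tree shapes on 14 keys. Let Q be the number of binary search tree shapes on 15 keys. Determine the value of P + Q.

12369285

There are C_n binary search tree shapes on n keys; with n = 14 that is C_14. So P = C_14 = 2674440.
Binary trees (left/right distinguished) on n nodes are counted by C_n; here n = 15. So Q = C_15 = 9694845.
P + Q = 2674440 + 9694845 = 12369285.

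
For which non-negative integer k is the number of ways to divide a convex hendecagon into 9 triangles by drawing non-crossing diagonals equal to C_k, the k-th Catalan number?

9

The number of triangulations of an 11-gon is the Catalan number C_9 (index = sides − 2).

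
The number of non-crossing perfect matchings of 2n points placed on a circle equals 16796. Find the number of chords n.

10

Non-crossing pairings of 2n points on a circle are counted by C_n, and C_10 = 16796.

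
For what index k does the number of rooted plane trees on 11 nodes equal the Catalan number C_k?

10

A rooted plane tree on 11 nodes has 10 edges, and such trees are counted by C_10.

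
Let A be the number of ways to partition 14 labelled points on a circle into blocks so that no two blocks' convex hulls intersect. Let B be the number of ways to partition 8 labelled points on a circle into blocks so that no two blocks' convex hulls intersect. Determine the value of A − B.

2673010

The non-crossing partitions of [14] form a lattice of size C_14. So A = C_14 = 2674440.
Non-crossing partitions of an n-element set are counted by C_n; here n = 8. So B = C_8 = 1430.
A − B = 2674440 − 1430 = 2673010.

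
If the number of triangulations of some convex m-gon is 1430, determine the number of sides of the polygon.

Triangulations of a convex m-gon are counted by C_{m−2}, and C_8 = 1430.
So m − 2 = 8, giving m = 10 sides.

10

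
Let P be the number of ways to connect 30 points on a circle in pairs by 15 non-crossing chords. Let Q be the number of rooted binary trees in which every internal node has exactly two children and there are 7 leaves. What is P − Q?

Non-crossing perfect matchings of 2n points on a circle are counted by C_n; with 30 points, n = 15. So P = C_15 = 9694845.
A full binary tree with L leaves has L−1 internal nodes and is counted by C_{L−1}; L = 7 gives C_6. So Q = C_6 = 132.
P − Q = 9694845 − 132 = 9694713.

9694713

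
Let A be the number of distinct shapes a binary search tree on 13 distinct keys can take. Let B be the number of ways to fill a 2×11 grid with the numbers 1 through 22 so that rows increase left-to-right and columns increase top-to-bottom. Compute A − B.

There are C_n binary search tree shapes on n keys; with n = 13 that is C_13. So A = C_13 = 742900.
Standard Young tableaux of shape 2×n are counted by C_n; here n = 11. So B = C_11 = 58786.
A − B = 742900 − 58786 = 684114.

684114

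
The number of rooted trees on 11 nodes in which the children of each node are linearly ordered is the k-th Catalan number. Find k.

10

A rooted plane tree on 11 nodes has 10 edges, and such trees are counted by C_10.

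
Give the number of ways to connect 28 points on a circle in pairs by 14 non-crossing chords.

2674440

Pairing 28 circle points by 14 non-crossing chords gives C_14 matchings.
C_14 = C(28,14)/15 = 40116600/15 = 2674440.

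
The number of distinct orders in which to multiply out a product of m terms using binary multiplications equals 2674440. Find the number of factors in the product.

Parenthesizations of m factors are counted by C_{m−1}, and C_14 = 2674440.
So the index is 14, and the number of factors is 14 + 1 = 15.

15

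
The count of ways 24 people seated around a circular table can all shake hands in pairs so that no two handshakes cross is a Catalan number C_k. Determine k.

With 24 = 2·12 people, non-crossing handshake pairings are non-crossing perfect matchings on a circle, counted by C_12.

12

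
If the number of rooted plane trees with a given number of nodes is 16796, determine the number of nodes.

11

Rooted ordered trees on m nodes are counted by C_{m−1}. Since C_10 = 16796, the index is 10.
So the index is 10, and the number of nodes is 10 + 1 = 11.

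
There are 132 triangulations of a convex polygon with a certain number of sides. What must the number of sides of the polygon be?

8

Triangulations of a convex m-gon are counted by C_{m−2}. The Catalan number equal to 132 is C_6.
So m − 2 = 6, giving m = 8 sides.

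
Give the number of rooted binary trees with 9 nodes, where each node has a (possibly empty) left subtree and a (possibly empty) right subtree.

There are C_n binary search tree shapes on n keys; with n = 9 that is C_9.
C_9 = 4862.

4862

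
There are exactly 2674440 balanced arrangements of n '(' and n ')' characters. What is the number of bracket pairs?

14

Balanced strings of n bracket-pairs are counted by C_n, and C_14 = 2674440.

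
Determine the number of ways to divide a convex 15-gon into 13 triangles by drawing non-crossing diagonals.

A convex 15-gon is triangulated into 13 triangles, and the number of such triangulations is the Catalan number C_{15−2} = C_13.
C_13 = 742900.

742900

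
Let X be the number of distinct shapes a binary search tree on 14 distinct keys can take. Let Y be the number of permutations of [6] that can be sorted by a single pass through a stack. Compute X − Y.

Binary trees (left/right distinguished) on n nodes are counted by C_n; here n = 14. So X = C_14 = 2674440.
Stack-sortable permutations are exactly the 231-avoiding ones, counted by C_n; here n = 6. So Y = C_6 = 132.
X − Y = 2674440 − 132 = 2674308.

2674308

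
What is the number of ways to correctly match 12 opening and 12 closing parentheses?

208012

A balanced arrangement of 12 bracket pairs is a Dyck word of semilength 12, so the count is C_12.
C_12 = C(24,12)/13 = 2704156/13 = 208012.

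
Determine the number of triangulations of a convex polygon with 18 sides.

A convex 18-gon is triangulated into 16 triangles, and the number of such triangulations is the Catalan number C_{18−2} = C_16.
C_16 = C(32,16)/17 = 601080390/17 = 35357670.

35357670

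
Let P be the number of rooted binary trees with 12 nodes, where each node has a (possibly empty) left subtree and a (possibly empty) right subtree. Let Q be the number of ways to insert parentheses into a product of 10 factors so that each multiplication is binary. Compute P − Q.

203150

Binary trees (left/right distinguished) on n nodes are counted by C_n; here n = 12. So P = C_12 = 208012.
Parenthesizations of m factors correspond to full binary trees with m leaves, counted by C_{m−1}; m = 10 gives C_9. So Q = C_9 = 4862.
P − Q = 208012 − 4862 = 203150.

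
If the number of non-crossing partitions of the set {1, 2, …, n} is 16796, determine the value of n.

10

Non-crossing partitions of [n] are counted by C_n, and C_10 = 16796.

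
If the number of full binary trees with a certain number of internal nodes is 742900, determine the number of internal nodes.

13

Full binary trees with n internal nodes are counted by C_n; 742900 = C_13.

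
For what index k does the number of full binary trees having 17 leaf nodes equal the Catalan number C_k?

A full binary tree with L leaves has L−1 internal nodes and is counted by C_{L−1}; L = 17 gives C_16.

16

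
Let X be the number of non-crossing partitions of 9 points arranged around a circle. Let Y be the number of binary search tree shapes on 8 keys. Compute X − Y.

Non-crossing partitions of an n-element set are counted by C_n; here n = 9. So X = C_9 = 4862.
Rooted binary trees with 8 nodes (each child slot possibly empty) number C_8. So Y = C_8 = 1430.
X − Y = 4862 − 1430 = 3432.

3432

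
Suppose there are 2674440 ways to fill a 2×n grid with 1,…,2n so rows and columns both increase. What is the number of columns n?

Standard Young tableaux of shape 2×n are counted by C_n. The Catalan number equal to 2674440 is C_14.

14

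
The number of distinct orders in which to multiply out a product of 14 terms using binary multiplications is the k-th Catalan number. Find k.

13

Parenthesizations of m factors correspond to full binary trees with m leaves, counted by C_{m−1}; m = 14 gives C_13.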